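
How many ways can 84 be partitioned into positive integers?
26543660

p(n) counts ways to write n as a sum of positive integers (order ignored).
Euler's pentagonal recurrence: p(k) = p(k-1) + p(k-2) - p(k-5) - p(k-7) + p(k-12) + p(k-15) - ... (offsets j(3j∓1)/2, signs ++--, p(0)=1, p(<0)=0).
DP table for k = 0..83: p(0)=1, p(1)=1, p(2)=2, p(3)=3, p(4)=5, p(5)=7, p(6)=11, p(7)=15, p(8)=22, p(9)=30, p(10)=42, p(11)=56, p(12)=77, p(13)=101, p(14)=135, p(15)=176, p(16)=231, p(17)=297, p(18)=385, p(19)=490, p(20)=627, p(21)=792, p(22)=1002, p(23)=1255, p(24)=1575, p(25)=1958, p(26)=2436, p(27)=3010, p(28)=3718, p(29)=4565, p(30)=5604, p(31)=6842, p(32)=8349, p(33)=10143, p(34)=12310, p(35)=14883, p(36)=17977, p(37)=21637, p(38)=26015, p(39)=31185, p(40)=37338, p(41)=44583, p(42)=53174, p(43)=63261, p(44)=75175, p(45)=89134, p(46)=105558, p(47)=124754, p(48)=147273, p(49)=173525, p(50)=204226, p(51)=239943, p(52)=281589, p(53)=329931, p(54)=386155, p(55)=451276, p(56)=526823, p(57)=614154, p(58)=715220, p(59)=831820, p(60)=966467, p(61)=1121505, p(62)=1300156, p(63)=1505499, p(64)=1741630, p(65)=2012558, p(66)=2323520, p(67)=2679689, p(68)=3087735, p(69)=3554345, p(70)=4087968, p(71)=4697205, p(72)=5392783, p(73)=6185689, p(74)=7089500, p(75)=8118264, p(76)=9289091, p(77)=10619863, p(78)=12132164, p(79)=13848650, p(80)=15796476, p(81)=18004327, p(82)=20506255, p(83)=23338469.
Final step: p(84) = p(83) + p(82) - p(79) - p(77) + p(72) + p(69) - p(62) - p(58) + p(49) + p(44) - p(33) - p(27) + p(14) + p(7)
= 23338469 + 20506255 - 13848650 - 10619863 + 5392783 + 3554345 - 1300156 - 715220 + 173525 + 75175 - 10143 - 3010 + 135 + 15
= 26543660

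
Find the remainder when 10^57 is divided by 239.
10

Repeated squaring. Binary of 57 = 111001.
10^1 ≡ 10 (mod 239); 10^2 ≡ 100 (mod 239); 10^4 ≡ 201 (mod 239); 10^8 ≡ 10 (mod 239); 10^16 ≡ 100 (mod 239); 10^32 ≡ 201 (mod 239)
10^57 = 10^1 × 10^8 × 10^16 × 10^32 ≡ 10 (mod 239)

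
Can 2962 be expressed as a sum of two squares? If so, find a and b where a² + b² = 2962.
19² + 51² (a=19, b=51)

Factorization: 2962 = 2 × 1481
By Fermat: n is sum of two squares iff every prime p ≡ 3 (mod 4) appears to even power.
All primes ≡ 3 (mod 4) appear to even power.
Search a = 0, 1, 2, … for 2962 - a² a perfect square: first hit at a = 19: 2962 - 361 = 2601 = 51².
2962 = 19² + 51² = 361 + 2601 ✓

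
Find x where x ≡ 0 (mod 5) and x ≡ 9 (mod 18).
45

Using Chinese Remainder Theorem:
M = 5 × 18 = 90
M1 = 18, M2 = 5
y1 = 18^(-1) mod 5 = 2
y2 = 5^(-1) mod 18 = 11
x = (0×18×2 + 9×5×11) mod 90 = 45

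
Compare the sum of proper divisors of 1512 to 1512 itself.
abundant

Proper divisors of 1512: sum = 1 + 2 + 3 + 4 + 6 + 7 + 8 + 9 + ... + 252 + 378 + 504 + 756 (31 divisors) = 3288
Since 3288 > 1512, 1512 is abundant.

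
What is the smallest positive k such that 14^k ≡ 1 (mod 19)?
18

19 is prime, so ord(14) divides φ(19) = 18.
Divisors of 18: 1, 2, 3, 6, 9, 18.
Repeated squaring: 14^1 ≡ 14, 14^2 ≡ 6, 14^4 ≡ 17, 14^8 ≡ 4, 14^16 ≡ 16 (mod 19).
Test 14^d mod 19 for each divisor d in increasing order:
14^1 ≡ 14
14^2 ≡ 6
14^3 = 14^2·14^1 ≡ 8
14^6 = 14^4·14^2 ≡ 7
14^9 = 14^8·14^1 ≡ 18
14^18 = 14^16·14^2 ≡ 1  ← first divisor giving 1
The order is 18.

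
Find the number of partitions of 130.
5371315400

p(n) counts ways to write n as a sum of positive integers (order ignored).
Euler's pentagonal recurrence: p(k) = p(k-1) + p(k-2) - p(k-5) - p(k-7) + p(k-12) + p(k-15) - ... (offsets j(3j∓1)/2, signs ++--, p(0)=1, p(<0)=0).
DP table for k = 0..129: p(0)=1, p(1)=1, p(2)=2, p(3)=3, p(4)=5, p(5)=7, p(6)=11, p(7)=15, p(8)=22, p(9)=30, p(10)=42, p(11)=56, p(12)=77, p(13)=101, p(14)=135, p(15)=176, p(16)=231, p(17)=297, p(18)=385, p(19)=490, p(20)=627, p(21)=792, p(22)=1002, p(23)=1255, p(24)=1575, p(25)=1958, p(26)=2436, p(27)=3010, p(28)=3718, p(29)=4565, p(30)=5604, p(31)=6842, p(32)=8349, p(33)=10143, p(34)=12310, p(35)=14883, p(36)=17977, p(37)=21637, p(38)=26015, p(39)=31185, p(40)=37338, p(41)=44583, p(42)=53174, p(43)=63261, p(44)=75175, p(45)=89134, p(46)=105558, p(47)=124754, p(48)=147273, p(49)=173525, p(50)=204226, p(51)=239943, p(52)=281589, p(53)=329931, p(54)=386155, p(55)=451276, p(56)=526823, p(57)=614154, p(58)=715220, p(59)=831820, p(60)=966467, p(61)=1121505, p(62)=1300156, p(63)=1505499, p(64)=1741630, p(65)=2012558, p(66)=2323520, p(67)=2679689, p(68)=3087735, p(69)=3554345, p(70)=4087968, p(71)=4697205, p(72)=5392783, p(73)=6185689, p(74)=7089500, p(75)=8118264, p(76)=9289091, p(77)=10619863, p(78)=12132164, p(79)=13848650, p(80)=15796476, p(81)=18004327, p(82)=20506255, p(83)=23338469, p(84)=26543660, p(85)=30167357, p(86)=34262962, p(87)=38887673, p(88)=44108109, p(89)=49995925, p(90)=56634173, p(91)=64112359, p(92)=72533807, p(93)=82010177, p(94)=92669720, p(95)=104651419, p(96)=118114304, p(97)=133230930, p(98)=150198136, p(99)=169229875, p(100)=190569292, p(101)=214481126, p(102)=241265379, p(103)=271248950, p(104)=304801365, p(105)=342325709, p(106)=384276336, p(107)=431149389, p(108)=483502844, p(109)=541946240, p(110)=607163746, p(111)=679903203, p(112)=761002156, p(113)=851376628, p(114)=952050665, p(115)=1064144451, p(116)=1188908248, p(117)=1327710076, p(118)=1482074143, p(119)=1653668665, p(120)=1844349560, p(121)=2056148051, p(122)=2291320912, p(123)=2552338241, p(124)=2841940500, p(125)=3163127352, p(126)=3519222692, p(127)=3913864295, p(128)=4351078600, p(129)=4835271870.
Final step: p(130) = p(129) + p(128) - p(125) - p(123) + p(118) + p(115) - p(108) - p(104) + p(95) + p(90) - p(79) - p(73) + p(60) + p(53) - p(38) - p(30) + p(13) + p(4)
= 4835271870 + 4351078600 - 3163127352 - 2552338241 + 1482074143 + 1064144451 - 483502844 - 304801365 + 104651419 + 56634173 - 13848650 - 6185689 + 966467 + 329931 - 26015 - 5604 + 101 + 5
= 5371315400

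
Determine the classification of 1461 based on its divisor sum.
deficient

Proper divisors of 1461: sum = 1 + 3 + 487 = 491
Since 491 < 1461, 1461 is deficient.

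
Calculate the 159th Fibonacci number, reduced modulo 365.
16

Matrix identity: Q^n = [[F_(n+1), F_n], [F_n, F_(n-1)]] with Q = [[1,1],[1,0]].
n = 159 = 10011111₂. Square-and-multiply, entries mod 365:
Q^1 = [[1,1],[1,0]]
Q^2 = (Q^1)² = [[2,1],[1,1]]
Q^4 = (Q^2)² = [[5,3],[3,2]]
Q^9 = (Q^4)²·Q = [[55,34],[34,21]]
Q^19 = (Q^9)²·Q = [[195,166],[166,29]]
Q^39 = (Q^19)²·Q = [[200,246],[246,319]]
Q^79 = (Q^39)²·Q = [[65,141],[141,289]]
Q^159 = (Q^79)²·Q = [[290,16],[16,274]]
F_159 mod 365 = Q^159[0][1] = 16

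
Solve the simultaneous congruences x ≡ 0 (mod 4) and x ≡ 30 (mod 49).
128

Using Chinese Remainder Theorem:
M = 4 × 49 = 196
M1 = 49, M2 = 4
y1 = 49^(-1) mod 4 = 1
y2 = 4^(-1) mod 49 = 37
x = (0×49×1 + 30×4×37) mod 196 = 128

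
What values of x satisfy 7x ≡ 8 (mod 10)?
x ≡ 4 (mod 10)

gcd(7, 10) = 1, which divides 8, so solutions exist.
Find 7^(-1) mod 10 by the extended Euclidean algorithm:
10 = 1 × 7 + 3  ⟹  3 = (1)·10 + (-1)·7
7 = 2 × 3 + 1  ⟹  1 = (-2)·10 + (3)·7
So (3)·7 ≡ 1 (mod 10), i.e. 7^(-1) ≡ 3 (mod 10).
x ≡ 3 × 8 = 24 ≡ 4 (mod 10).
Check: 7 × 4 = 28 ≡ 8 (mod 10).
Unique solution: x ≡ 4 (mod 10)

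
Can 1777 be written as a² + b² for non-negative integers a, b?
16² + 39² (a=16, b=39)

Factorization: 1777 = 1777
By Fermat: n is sum of two squares iff every prime p ≡ 3 (mod 4) appears to even power.
All primes ≡ 3 (mod 4) appear to even power.
Search a = 0, 1, 2, … for 1777 - a² a perfect square: first hit at a = 16: 1777 - 256 = 1521 = 39².
1777 = 16² + 39² = 256 + 1521 ✓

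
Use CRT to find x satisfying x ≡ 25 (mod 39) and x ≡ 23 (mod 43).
883

Using Chinese Remainder Theorem:
M = 39 × 43 = 1677
M1 = 43, M2 = 39
y1 = 43^(-1) mod 39 = 10
y2 = 39^(-1) mod 43 = 32
x = (25×43×10 + 23×39×32) mod 1677 = 883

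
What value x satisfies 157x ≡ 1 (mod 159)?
79

gcd(157, 159) = 1, so the inverse exists.
Extended Euclidean algorithm on (159, 157):
159 = 1 × 157 + 2  ⟹  2 = (1)·159 + (-1)·157
157 = 78 × 2 + 1  ⟹  1 = (-78)·159 + (79)·157
So (79)·157 ≡ 1 (mod 159), i.e. 157^(-1) ≡ 79 (mod 159).
Check: 157 × 79 = 12403 ≡ 1 (mod 159)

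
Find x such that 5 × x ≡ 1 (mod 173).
104

gcd(5, 173) = 1, so the inverse exists.
Extended Euclidean algorithm on (173, 5):
173 = 34 × 5 + 3  ⟹  3 = (1)·173 + (-34)·5
5 = 1 × 3 + 2  ⟹  2 = (-1)·173 + (35)·5
3 = 1 × 2 + 1  ⟹  1 = (2)·173 + (-69)·5
So (-69)·5 ≡ 1 (mod 173), i.e. 5^(-1) ≡ -69 ≡ 104 (mod 173).
Check: 5 × 104 = 520 ≡ 1 (mod 173)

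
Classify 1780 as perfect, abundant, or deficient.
abundant

Proper divisors of 1780: sum = 1 + 2 + 4 + 5 + 10 + 20 + 89 + 178 + 356 + 445 + 890 = 2000
Since 2000 > 1780, 1780 is abundant.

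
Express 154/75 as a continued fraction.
[2; 18, 1, 3]

Euclidean algorithm steps:
154 = 2 × 75 + 4
75 = 18 × 4 + 3
4 = 1 × 3 + 1
3 = 3 × 1 + 0
Continued fraction: [2; 18, 1, 3]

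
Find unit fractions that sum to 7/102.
1/15 + 1/510

Greedy algorithm:
7/102: ceiling(102/7) = 15, use 1/15
1/510: ceiling(510/1) = 510, use 1/510
Result: 7/102 = 1/15 + 1/510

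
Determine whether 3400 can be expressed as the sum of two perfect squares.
6² + 58² (a=6, b=58)

Factorization: 3400 = 2^3 × 5^2 × 17
By Fermat: n is sum of two squares iff every prime p ≡ 3 (mod 4) appears to even power.
All primes ≡ 3 (mod 4) appear to even power.
Search a = 0, 1, 2, … for 3400 - a² a perfect square: first hit at a = 6: 3400 - 36 = 3364 = 58².
3400 = 6² + 58² = 36 + 3364 ✓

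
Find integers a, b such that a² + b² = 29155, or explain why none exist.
Not possible

Factorization: 29155 = 5 × 7^3 × 17
By Fermat: n is sum of two squares iff every prime p ≡ 3 (mod 4) appears to even power.
Prime(s) ≡ 3 (mod 4) with odd exponent: [(7, 3)]
Therefore 29155 cannot be expressed as a² + b².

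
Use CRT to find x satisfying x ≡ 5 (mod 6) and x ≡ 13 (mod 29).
71

Using Chinese Remainder Theorem:
M = 6 × 29 = 174
M1 = 29, M2 = 6
y1 = 29^(-1) mod 6 = 5
y2 = 6^(-1) mod 29 = 5
x = (5×29×5 + 13×6×5) mod 174 = 71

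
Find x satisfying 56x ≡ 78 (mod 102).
x ≡ 36 (mod 51)

gcd(56, 102) = 2, which divides 78, so solutions exist.
Divide through by 2: 28x ≡ 39 (mod 51).
Find 28^(-1) mod 51 by the extended Euclidean algorithm:
51 = 1 × 28 + 23  ⟹  23 = (1)·51 + (-1)·28
28 = 1 × 23 + 5  ⟹  5 = (-1)·51 + (2)·28
23 = 4 × 5 + 3  ⟹  3 = (5)·51 + (-9)·28
5 = 1 × 3 + 2  ⟹  2 = (-6)·51 + (11)·28
3 = 1 × 2 + 1  ⟹  1 = (11)·51 + (-20)·28
So (-20)·28 ≡ 1 (mod 51), i.e. 28^(-1) ≡ -20 ≡ 31 (mod 51).
x ≡ 31 × 39 = 1209 ≡ 36 (mod 51).
Check: 56 × 36 = 2016 ≡ 78 (mod 102).
x ≡ 36 (mod 51), giving 2 solutions mod 102.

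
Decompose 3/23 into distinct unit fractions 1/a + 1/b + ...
1/8 + 1/184

Greedy algorithm:
3/23: ceiling(23/3) = 8, use 1/8
1/184: ceiling(184/1) = 184, use 1/184
Result: 3/23 = 1/8 + 1/184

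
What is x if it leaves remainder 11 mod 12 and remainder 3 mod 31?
251

Using Chinese Remainder Theorem:
M = 12 × 31 = 372
M1 = 31, M2 = 12
y1 = 31^(-1) mod 12 = 7
y2 = 12^(-1) mod 31 = 13
x = (11×31×7 + 3×12×13) mod 372 = 251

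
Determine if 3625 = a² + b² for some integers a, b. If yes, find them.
5² + 60² (a=5, b=60)

Factorization: 3625 = 5^3 × 29
By Fermat: n is sum of two squares iff every prime p ≡ 3 (mod 4) appears to even power.
All primes ≡ 3 (mod 4) appear to even power.
Search a = 0, 1, 2, … for 3625 - a² a perfect square: first hit at a = 5: 3625 - 25 = 3600 = 60².
3625 = 5² + 60² = 25 + 3600 ✓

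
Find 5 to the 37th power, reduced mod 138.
65

Repeated squaring. Binary of 37 = 100101.
5^1 ≡ 5 (mod 138); 5^2 ≡ 25 (mod 138); 5^4 ≡ 73 (mod 138); 5^8 ≡ 85 (mod 138); 5^16 ≡ 49 (mod 138); 5^32 ≡ 55 (mod 138)
5^37 = 5^1 × 5^4 × 5^32 ≡ 65 (mod 138)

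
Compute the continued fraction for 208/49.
[4; 4, 12]

Euclidean algorithm steps:
208 = 4 × 49 + 12
49 = 4 × 12 + 1
12 = 12 × 1 + 0
Continued fraction: [4; 4, 12]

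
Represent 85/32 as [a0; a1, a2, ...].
[2; 1, 1, 1, 10]

Euclidean algorithm steps:
85 = 2 × 32 + 21
32 = 1 × 21 + 11
21 = 1 × 11 + 10
11 = 1 × 10 + 1
10 = 10 × 1 + 0
Continued fraction: [2; 1, 1, 1, 10]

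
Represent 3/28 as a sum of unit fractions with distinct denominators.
1/10 + 1/140

Greedy algorithm:
3/28: ceiling(28/3) = 10, use 1/10
1/140: ceiling(140/1) = 140, use 1/140
Result: 3/28 = 1/10 + 1/140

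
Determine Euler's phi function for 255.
128

255 = 3 × 5 × 17
φ(n) = n × ∏(1 - 1/p) for each prime p dividing n
φ(255) = 255 × (1 - 1/3) × (1 - 1/5) × (1 - 1/17) = 128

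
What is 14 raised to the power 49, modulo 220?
4

Repeated squaring. Binary of 49 = 110001.
14^1 ≡ 14 (mod 220); 14^2 ≡ 196 (mod 220); 14^4 ≡ 136 (mod 220); 14^8 ≡ 16 (mod 220); 14^16 ≡ 36 (mod 220); 14^32 ≡ 196 (mod 220)
14^49 = 14^1 × 14^16 × 14^32 ≡ 4 (mod 220)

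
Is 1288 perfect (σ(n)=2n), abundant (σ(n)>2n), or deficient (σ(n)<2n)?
abundant

Proper divisors of 1288: sum = 1 + 2 + 4 + 7 + 8 + 14 + 23 + 28 + 46 + 56 + 92 + 161 + 184 + 322 + 644 = 1592
Since 1592 > 1288, 1288 is abundant.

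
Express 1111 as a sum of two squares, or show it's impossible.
Not possible

Factorization: 1111 = 11 × 101
By Fermat: n is sum of two squares iff every prime p ≡ 3 (mod 4) appears to even power.
Prime(s) ≡ 3 (mod 4) with odd exponent: [(11, 1)]
Therefore 1111 cannot be expressed as a² + b².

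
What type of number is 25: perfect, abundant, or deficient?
deficient

Proper divisors of 25: sum = 1 + 5 = 6
Since 6 < 25, 25 is deficient.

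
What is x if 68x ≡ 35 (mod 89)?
x ≡ 28 (mod 89)

gcd(68, 89) = 1, which divides 35, so solutions exist.
Find 68^(-1) mod 89 by the extended Euclidean algorithm:
89 = 1 × 68 + 21  ⟹  21 = (1)·89 + (-1)·68
68 = 3 × 21 + 5  ⟹  5 = (-3)·89 + (4)·68
21 = 4 × 5 + 1  ⟹  1 = (13)·89 + (-17)·68
So (-17)·68 ≡ 1 (mod 89), i.e. 68^(-1) ≡ -17 ≡ 72 (mod 89).
x ≡ 72 × 35 = 2520 ≡ 28 (mod 89).
Check: 68 × 28 = 1904 ≡ 35 (mod 89).
Unique solution: x ≡ 28 (mod 89)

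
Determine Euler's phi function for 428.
212

428 = 2^2 × 107
φ(n) = n × ∏(1 - 1/p) for each prime p dividing n
φ(428) = 428 × (1 - 1/2) × (1 - 1/107) = 212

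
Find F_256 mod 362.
347

Matrix identity: Q^n = [[F_(n+1), F_n], [F_n, F_(n-1)]] with Q = [[1,1],[1,0]].
n = 256 = 100000000₂. Square-and-multiply, entries mod 362:
Q^1 = [[1,1],[1,0]]
Q^2 = (Q^1)² = [[2,1],[1,1]]
Q^4 = (Q^2)² = [[5,3],[3,2]]
Q^8 = (Q^4)² = [[34,21],[21,13]]
Q^16 = (Q^8)² = [[149,263],[263,248]]
Q^32 = (Q^16)² = [[146,155],[155,353]]
Q^64 = (Q^32)² = [[91,239],[239,214]]
Q^128 = (Q^64)² = [[242,133],[133,109]]
Q^256 = (Q^128)² = [[233,347],[347,248]]
F_256 mod 362 = Q^256[0][1] = 347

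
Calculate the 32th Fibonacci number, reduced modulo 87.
3

Matrix identity: Q^n = [[F_(n+1), F_n], [F_n, F_(n-1)]] with Q = [[1,1],[1,0]].
n = 32 = 100000₂. Square-and-multiply, entries mod 87:
Q^1 = [[1,1],[1,0]]
Q^2 = (Q^1)² = [[2,1],[1,1]]
Q^4 = (Q^2)² = [[5,3],[3,2]]
Q^8 = (Q^4)² = [[34,21],[21,13]]
Q^16 = (Q^8)² = [[31,30],[30,1]]
Q^32 = (Q^16)² = [[34,3],[3,31]]
F_32 mod 87 = Q^32[0][1] = 3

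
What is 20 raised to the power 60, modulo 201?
25

Repeated squaring. Binary of 60 = 111100.
20^1 ≡ 20 (mod 201); 20^2 ≡ 199 (mod 201); 20^4 ≡ 4 (mod 201); 20^8 ≡ 16 (mod 201); 20^16 ≡ 55 (mod 201); 20^32 ≡ 10 (mod 201)
20^60 = 20^4 × 20^8 × 20^16 × 20^32 ≡ 25 (mod 201)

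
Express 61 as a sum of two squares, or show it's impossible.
5² + 6² (a=5, b=6)

Factorization: 61 = 61
By Fermat: n is sum of two squares iff every prime p ≡ 3 (mod 4) appears to even power.
All primes ≡ 3 (mod 4) appear to even power.
Search a = 0, 1, 2, … for 61 - a² a perfect square: first hit at a = 5: 61 - 25 = 36 = 6².
61 = 5² + 6² = 25 + 36 ✓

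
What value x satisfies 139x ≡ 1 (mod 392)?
251

gcd(139, 392) = 1, so the inverse exists.
Extended Euclidean algorithm on (392, 139):
392 = 2 × 139 + 114  ⟹  114 = (1)·392 + (-2)·139
139 = 1 × 114 + 25  ⟹  25 = (-1)·392 + (3)·139
114 = 4 × 25 + 14  ⟹  14 = (5)·392 + (-14)·139
25 = 1 × 14 + 11  ⟹  11 = (-6)·392 + (17)·139
14 = 1 × 11 + 3  ⟹  3 = (11)·392 + (-31)·139
11 = 3 × 3 + 2  ⟹  2 = (-39)·392 + (110)·139
3 = 1 × 2 + 1  ⟹  1 = (50)·392 + (-141)·139
So (-141)·139 ≡ 1 (mod 392), i.e. 139^(-1) ≡ -141 ≡ 251 (mod 392).
Check: 139 × 251 = 34889 ≡ 1 (mod 392)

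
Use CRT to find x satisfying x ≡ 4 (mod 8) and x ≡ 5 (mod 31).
36

Using Chinese Remainder Theorem:
M = 8 × 31 = 248
M1 = 31, M2 = 8
y1 = 31^(-1) mod 8 = 7
y2 = 8^(-1) mod 31 = 4
x = (4×31×7 + 5×8×4) mod 248 = 36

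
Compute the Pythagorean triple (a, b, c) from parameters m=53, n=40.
(1209, 4240, 4409)

Euclid's formula: a = m² - n², b = 2mn, c = m² + n²
m = 53, n = 40
a = 53² - 40² = 2809 - 1600 = 1209
b = 2 × 53 × 40 = 4240
c = 53² + 40² = 2809 + 1600 = 4409
Verification: 1209² + 4240² = 1461681 + 17977600 = 19439281 = 4409² ✓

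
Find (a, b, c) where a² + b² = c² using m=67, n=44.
(2553, 5896, 6425)

Euclid's formula: a = m² - n², b = 2mn, c = m² + n²
m = 67, n = 44
a = 67² - 44² = 4489 - 1936 = 2553
b = 2 × 67 × 44 = 5896
c = 67² + 44² = 4489 + 1936 = 6425
Verification: 2553² + 5896² = 6517809 + 34762816 = 41280625 = 6425² ✓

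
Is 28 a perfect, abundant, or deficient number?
perfect

Proper divisors of 28: sum = 1 + 2 + 4 + 7 + 14 = 28
Since 28 = 28, 28 is perfect.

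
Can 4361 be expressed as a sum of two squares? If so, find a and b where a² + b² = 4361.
35² + 56² (a=35, b=56)

Factorization: 4361 = 7^2 × 89
By Fermat: n is sum of two squares iff every prime p ≡ 3 (mod 4) appears to even power.
All primes ≡ 3 (mod 4) appear to even power.
Search a = 0, 1, 2, … for 4361 - a² a perfect square: first hit at a = 35: 4361 - 1225 = 3136 = 56².
4361 = 35² + 56² = 1225 + 3136 ✓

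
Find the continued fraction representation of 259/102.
[2; 1, 1, 5, 1, 7]

Euclidean algorithm steps:
259 = 2 × 102 + 55
102 = 1 × 55 + 47
55 = 1 × 47 + 8
47 = 5 × 8 + 7
8 = 1 × 7 + 1
7 = 7 × 1 + 0
Continued fraction: [2; 1, 1, 5, 1, 7]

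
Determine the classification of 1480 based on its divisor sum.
abundant

Proper divisors of 1480: sum = 1 + 2 + 4 + 5 + 8 + 10 + 20 + 37 + 40 + 74 + 148 + 185 + 296 + 370 + 740 = 1940
Since 1940 > 1480, 1480 is abundant.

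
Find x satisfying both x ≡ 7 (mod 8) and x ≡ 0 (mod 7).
7

Using Chinese Remainder Theorem:
M = 8 × 7 = 56
M1 = 7, M2 = 8
y1 = 7^(-1) mod 8 = 7
y2 = 8^(-1) mod 7 = 1
x = (7×7×7 + 0×8×1) mod 56 = 7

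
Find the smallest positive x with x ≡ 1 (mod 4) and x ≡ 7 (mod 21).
49

Using Chinese Remainder Theorem:
M = 4 × 21 = 84
M1 = 21, M2 = 4
y1 = 21^(-1) mod 4 = 1
y2 = 4^(-1) mod 21 = 16
x = (1×21×1 + 7×4×16) mod 84 = 49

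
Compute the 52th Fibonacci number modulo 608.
227

Matrix identity: Q^n = [[F_(n+1), F_n], [F_n, F_(n-1)]] with Q = [[1,1],[1,0]].
n = 52 = 110100₂. Square-and-multiply, entries mod 608:
Q^1 = [[1,1],[1,0]]
Q^3 = (Q^1)²·Q = [[3,2],[2,1]]
Q^6 = (Q^3)² = [[13,8],[8,5]]
Q^13 = (Q^6)²·Q = [[377,233],[233,144]]
Q^26 = (Q^13)² = [[34,401],[401,241]]
Q^52 = (Q^26)² = [[229,227],[227,2]]
F_52 mod 608 = Q^52[0][1] = 227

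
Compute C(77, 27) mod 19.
0

Using Lucas' theorem:
Write n=77 and k=27 in base 19:
n in base 19: [4, 1]
k in base 19: [1, 8]
C(77,27) mod 19 = ∏ C(n_i, k_i) mod 19
Digit binomials (mod 19): C(4,1) = 4; C(1,8) = 0 (k_i > n_i)
Product: 4 × 0 = 0 ≡ 0 (mod 19)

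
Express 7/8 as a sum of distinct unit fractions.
1/2 + 1/3 + 1/24

Greedy algorithm:
7/8: ceiling(8/7) = 2, use 1/2
3/8: ceiling(8/3) = 3, use 1/3
1/24: ceiling(24/1) = 24, use 1/24
Result: 7/8 = 1/2 + 1/3 + 1/24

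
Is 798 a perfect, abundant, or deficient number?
abundant

Proper divisors of 798: sum = 1 + 2 + 3 + 6 + 7 + 14 + 19 + 21 + 38 + 42 + 57 + 114 + 133 + 266 + 399 = 1122
Since 1122 > 798, 798 is abundant.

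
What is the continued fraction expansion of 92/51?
[1; 1, 4, 10]

Euclidean algorithm steps:
92 = 1 × 51 + 41
51 = 1 × 41 + 10
41 = 4 × 10 + 1
10 = 10 × 1 + 0
Continued fraction: [1; 1, 4, 10]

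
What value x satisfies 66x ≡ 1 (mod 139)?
99

gcd(66, 139) = 1, so the inverse exists.
Extended Euclidean algorithm on (139, 66):
139 = 2 × 66 + 7  ⟹  7 = (1)·139 + (-2)·66
66 = 9 × 7 + 3  ⟹  3 = (-9)·139 + (19)·66
7 = 2 × 3 + 1  ⟹  1 = (19)·139 + (-40)·66
So (-40)·66 ≡ 1 (mod 139), i.e. 66^(-1) ≡ -40 ≡ 99 (mod 139).
Check: 66 × 99 = 6534 ≡ 1 (mod 139)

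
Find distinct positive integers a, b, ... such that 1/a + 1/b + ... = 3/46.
1/16 + 1/368

Greedy algorithm:
3/46: ceiling(46/3) = 16, use 1/16
1/368: ceiling(368/1) = 368, use 1/368
Result: 3/46 = 1/16 + 1/368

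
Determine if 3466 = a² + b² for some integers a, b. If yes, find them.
21² + 55² (a=21, b=55)

Factorization: 3466 = 2 × 1733
By Fermat: n is sum of two squares iff every prime p ≡ 3 (mod 4) appears to even power.
All primes ≡ 3 (mod 4) appear to even power.
Search a = 0, 1, 2, … for 3466 - a² a perfect square: first hit at a = 21: 3466 - 441 = 3025 = 55².
3466 = 21² + 55² = 441 + 3025 ✓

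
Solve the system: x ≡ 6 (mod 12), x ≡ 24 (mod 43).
282

Using Chinese Remainder Theorem:
M = 12 × 43 = 516
M1 = 43, M2 = 12
y1 = 43^(-1) mod 12 = 7
y2 = 12^(-1) mod 43 = 18
x = (6×43×7 + 24×12×18) mod 516 = 282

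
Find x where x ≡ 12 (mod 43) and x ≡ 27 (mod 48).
1947

Using Chinese Remainder Theorem:
M = 43 × 48 = 2064
M1 = 48, M2 = 43
y1 = 48^(-1) mod 43 = 26
y2 = 43^(-1) mod 48 = 19
x = (12×48×26 + 27×43×19) mod 2064 = 1947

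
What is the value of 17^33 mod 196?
153

Repeated squaring. Binary of 33 = 100001.
17^1 ≡ 17 (mod 196); 17^2 ≡ 93 (mod 196); 17^4 ≡ 25 (mod 196); 17^8 ≡ 37 (mod 196); 17^16 ≡ 193 (mod 196); 17^32 ≡ 9 (mod 196)
17^33 = 17^1 × 17^32 ≡ 153 (mod 196)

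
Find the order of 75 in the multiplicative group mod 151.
30

151 is prime, so ord(75) divides φ(151) = 150.
Divisors of 150: 1, 2, 3, 5, 6, 10, 15, 25, 30, 50, 75, 150.
Repeated squaring: 75^1 ≡ 75, 75^2 ≡ 38, 75^4 ≡ 85, 75^8 ≡ 128, 75^16 ≡ 76, 75^32 ≡ 38, 75^64 ≡ 85, 75^128 ≡ 128 (mod 151).
Test 75^d mod 151 for each divisor d in increasing order:
75^1 ≡ 75
75^2 ≡ 38
75^3 = 75^2·75^1 ≡ 132
75^5 = 75^4·75^1 ≡ 33
75^6 = 75^4·75^2 ≡ 59
75^10 = 75^8·75^2 ≡ 32
75^15 = 75^8·75^4·75^2·75^1 ≡ 150
75^25 = 75^16·75^8·75^1 ≡ 119
75^30 = 75^16·75^8·75^4·75^2 ≡ 1  ← first divisor giving 1
The order is 30.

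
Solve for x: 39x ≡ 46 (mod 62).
x ≡ 60 (mod 62)

gcd(39, 62) = 1, which divides 46, so solutions exist.
Find 39^(-1) mod 62 by the extended Euclidean algorithm:
62 = 1 × 39 + 23  ⟹  23 = (1)·62 + (-1)·39
39 = 1 × 23 + 16  ⟹  16 = (-1)·62 + (2)·39
23 = 1 × 16 + 7  ⟹  7 = (2)·62 + (-3)·39
16 = 2 × 7 + 2  ⟹  2 = (-5)·62 + (8)·39
7 = 3 × 2 + 1  ⟹  1 = (17)·62 + (-27)·39
So (-27)·39 ≡ 1 (mod 62), i.e. 39^(-1) ≡ -27 ≡ 35 (mod 62).
x ≡ 35 × 46 = 1610 ≡ 60 (mod 62).
Check: 39 × 60 = 2340 ≡ 46 (mod 62).
Unique solution: x ≡ 60 (mod 62)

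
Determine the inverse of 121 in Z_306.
43

gcd(121, 306) = 1, so the inverse exists.
Extended Euclidean algorithm on (306, 121):
306 = 2 × 121 + 64  ⟹  64 = (1)·306 + (-2)·121
121 = 1 × 64 + 57  ⟹  57 = (-1)·306 + (3)·121
64 = 1 × 57 + 7  ⟹  7 = (2)·306 + (-5)·121
57 = 8 × 7 + 1  ⟹  1 = (-17)·306 + (43)·121
So (43)·121 ≡ 1 (mod 306), i.e. 121^(-1) ≡ 43 (mod 306).
Check: 121 × 43 = 5203 ≡ 1 (mod 306)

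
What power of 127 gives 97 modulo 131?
87

Baby-step giant-step with step n = ⌈√131⌉ = 12.
Baby steps 127^j mod 131 (j:value) for j=0..11: 0:1, 1:127, 2:16, 3:67, 4:125, 5:24, 6:35, 7:122, 8:36, 9:118, 10:52, 11:54.
Giant-step multiplier: 127^(-12) ≡ 127^(130-12) = 127^118 ≡ 94 (mod 131).
Giant steps γ_i = 97·94^i mod 131: γ_0=97, γ_1=79, γ_2=90, γ_3=76, γ_4=70, γ_5=30, γ_6=69, γ_7=67 (in table at j=3).
x = i·n + j = 7·12 + 3 = 87.
Check: 127^87 ≡ 97 (mod 131).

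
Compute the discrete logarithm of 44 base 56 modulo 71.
17

Baby-step giant-step with step n = ⌈√71⌉ = 9.
Baby steps 56^j mod 71 (j:value) for j=0..8: 0:1, 1:56, 2:12, 3:33, 4:2, 5:41, 6:24, 7:66, 8:4.
Giant-step multiplier: 56^(-9) ≡ 56^(70-9) = 56^61 ≡ 13 (mod 71).
Giant steps γ_i = 44·13^i mod 71: γ_0=44, γ_1=4 (in table at j=8).
x = i·n + j = 1·9 + 8 = 17.
Check: 56^17 ≡ 44 (mod 71).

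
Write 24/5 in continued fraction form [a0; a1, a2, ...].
[4; 1, 4]

Euclidean algorithm steps:
24 = 4 × 5 + 4
5 = 1 × 4 + 1
4 = 4 × 1 + 0
Continued fraction: [4; 1, 4]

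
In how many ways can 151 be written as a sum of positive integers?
45060624582

p(n) counts ways to write n as a sum of positive integers (order ignored).
Euler's pentagonal recurrence: p(k) = p(k-1) + p(k-2) - p(k-5) - p(k-7) + p(k-12) + p(k-15) - ... (offsets j(3j∓1)/2, signs ++--, p(0)=1, p(<0)=0).
DP table for k = 0..150: p(0)=1, p(1)=1, p(2)=2, p(3)=3, p(4)=5, p(5)=7, p(6)=11, p(7)=15, p(8)=22, p(9)=30, p(10)=42, p(11)=56, p(12)=77, p(13)=101, p(14)=135, p(15)=176, p(16)=231, p(17)=297, p(18)=385, p(19)=490, p(20)=627, p(21)=792, p(22)=1002, p(23)=1255, p(24)=1575, p(25)=1958, p(26)=2436, p(27)=3010, p(28)=3718, p(29)=4565, p(30)=5604, p(31)=6842, p(32)=8349, p(33)=10143, p(34)=12310, p(35)=14883, p(36)=17977, p(37)=21637, p(38)=26015, p(39)=31185, p(40)=37338, p(41)=44583, p(42)=53174, p(43)=63261, p(44)=75175, p(45)=89134, p(46)=105558, p(47)=124754, p(48)=147273, p(49)=173525, p(50)=204226, p(51)=239943, p(52)=281589, p(53)=329931, p(54)=386155, p(55)=451276, p(56)=526823, p(57)=614154, p(58)=715220, p(59)=831820, p(60)=966467, p(61)=1121505, p(62)=1300156, p(63)=1505499, p(64)=1741630, p(65)=2012558, p(66)=2323520, p(67)=2679689, p(68)=3087735, p(69)=3554345, p(70)=4087968, p(71)=4697205, p(72)=5392783, p(73)=6185689, p(74)=7089500, p(75)=8118264, p(76)=9289091, p(77)=10619863, p(78)=12132164, p(79)=13848650, p(80)=15796476, p(81)=18004327, p(82)=20506255, p(83)=23338469, p(84)=26543660, p(85)=30167357, p(86)=34262962, p(87)=38887673, p(88)=44108109, p(89)=49995925, p(90)=56634173, p(91)=64112359, p(92)=72533807, p(93)=82010177, p(94)=92669720, p(95)=104651419, p(96)=118114304, p(97)=133230930, p(98)=150198136, p(99)=169229875, p(100)=190569292, p(101)=214481126, p(102)=241265379, p(103)=271248950, p(104)=304801365, p(105)=342325709, p(106)=384276336, p(107)=431149389, p(108)=483502844, p(109)=541946240, p(110)=607163746, p(111)=679903203, p(112)=761002156, p(113)=851376628, p(114)=952050665, p(115)=1064144451, p(116)=1188908248, p(117)=1327710076, p(118)=1482074143, p(119)=1653668665, p(120)=1844349560, p(121)=2056148051, p(122)=2291320912, p(123)=2552338241, p(124)=2841940500, p(125)=3163127352, p(126)=3519222692, p(127)=3913864295, p(128)=4351078600, p(129)=4835271870, p(130)=5371315400, p(131)=5964539504, p(132)=6620830889, p(133)=7346629512, p(134)=8149040695, p(135)=9035836076, p(136)=10015581680, p(137)=11097645016, p(138)=12292341831, p(139)=13610949895, p(140)=15065878135, p(141)=16670689208, p(142)=18440293320, p(143)=20390982757, p(144)=22540654445, p(145)=24908858009, p(146)=27517052599, p(147)=30388671978, p(148)=33549419497, p(149)=37027355200, p(150)=40853235313.
Final step: p(151) = p(150) + p(149) - p(146) - p(144) + p(139) + p(136) - p(129) - p(125) + p(116) + p(111) - p(100) - p(94) + p(81) + p(74) - p(59) - p(51) + p(34) + p(25) - p(6)
= 40853235313 + 37027355200 - 27517052599 - 22540654445 + 13610949895 + 10015581680 - 4835271870 - 3163127352 + 1188908248 + 679903203 - 190569292 - 92669720 + 18004327 + 7089500 - 831820 - 239943 + 12310 + 1958 - 11
= 45060624582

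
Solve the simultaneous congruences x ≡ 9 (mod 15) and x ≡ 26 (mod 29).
84

Using Chinese Remainder Theorem:
M = 15 × 29 = 435
M1 = 29, M2 = 15
y1 = 29^(-1) mod 15 = 14
y2 = 15^(-1) mod 29 = 2
x = (9×29×14 + 26×15×2) mod 435 = 84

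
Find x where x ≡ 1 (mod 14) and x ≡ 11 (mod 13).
141

Using Chinese Remainder Theorem:
M = 14 × 13 = 182
M1 = 13, M2 = 14
y1 = 13^(-1) mod 14 = 13
y2 = 14^(-1) mod 13 = 1
x = (1×13×13 + 11×14×1) mod 182 = 141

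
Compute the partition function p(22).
1002

p(n) counts ways to write n as a sum of positive integers (order ignored).
Euler's pentagonal recurrence: p(k) = p(k-1) + p(k-2) - p(k-5) - p(k-7) + p(k-12) + p(k-15) - ... (offsets j(3j∓1)/2, signs ++--, p(0)=1, p(<0)=0).
DP table for k = 0..21: p(0)=1, p(1)=1, p(2)=2, p(3)=3, p(4)=5, p(5)=7, p(6)=11, p(7)=15, p(8)=22, p(9)=30, p(10)=42, p(11)=56, p(12)=77, p(13)=101, p(14)=135, p(15)=176, p(16)=231, p(17)=297, p(18)=385, p(19)=490, p(20)=627, p(21)=792.
Final step: p(22) = p(21) + p(20) - p(17) - p(15) + p(10) + p(7) - p(0)
= 792 + 627 - 297 - 176 + 42 + 15 - 1
= 1002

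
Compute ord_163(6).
27

163 is prime, so ord(6) divides φ(163) = 162.
Divisors of 162: 1, 2, 3, 6, 9, 18, 27, 54, 81, 162.
Repeated squaring: 6^1 ≡ 6, 6^2 ≡ 36, 6^4 ≡ 155, 6^8 ≡ 64, 6^16 ≡ 21, 6^32 ≡ 115, 6^64 ≡ 22, 6^128 ≡ 158 (mod 163).
Test 6^d mod 163 for each divisor d in increasing order:
6^1 ≡ 6
6^2 ≡ 36
6^3 = 6^2·6^1 ≡ 53
6^6 = 6^4·6^2 ≡ 38
6^9 = 6^8·6^1 ≡ 58
6^18 = 6^16·6^2 ≡ 104
6^27 = 6^16·6^8·6^2·6^1 ≡ 1  ← first divisor giving 1
The order is 27.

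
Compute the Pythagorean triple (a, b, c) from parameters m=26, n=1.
(675, 52, 677)

Euclid's formula: a = m² - n², b = 2mn, c = m² + n²
m = 26, n = 1
a = 26² - 1² = 676 - 1 = 675
b = 2 × 26 × 1 = 52
c = 26² + 1² = 676 + 1 = 677
Verification: 675² + 52² = 455625 + 2704 = 458329 = 677² ✓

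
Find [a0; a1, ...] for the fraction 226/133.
[1; 1, 2, 3, 13]

Euclidean algorithm steps:
226 = 1 × 133 + 93
133 = 1 × 93 + 40
93 = 2 × 40 + 13
40 = 3 × 13 + 1
13 = 13 × 1 + 0
Continued fraction: [1; 1, 2, 3, 13]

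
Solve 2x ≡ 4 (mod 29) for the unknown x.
x ≡ 2 (mod 29)

gcd(2, 29) = 1, which divides 4, so solutions exist.
Find 2^(-1) mod 29 by the extended Euclidean algorithm:
29 = 14 × 2 + 1  ⟹  1 = (1)·29 + (-14)·2
So (-14)·2 ≡ 1 (mod 29), i.e. 2^(-1) ≡ -14 ≡ 15 (mod 29).
x ≡ 15 × 4 = 60 ≡ 2 (mod 29).
Check: 2 × 2 = 4 ≡ 4 (mod 29).
Unique solution: x ≡ 2 (mod 29)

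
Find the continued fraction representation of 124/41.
[3; 41]

Euclidean algorithm steps:
124 = 3 × 41 + 1
41 = 41 × 1 + 0
Continued fraction: [3; 41]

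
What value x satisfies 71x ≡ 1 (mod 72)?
71

gcd(71, 72) = 1, so the inverse exists.
Extended Euclidean algorithm on (72, 71):
72 = 1 × 71 + 1  ⟹  1 = (1)·72 + (-1)·71
So (-1)·71 ≡ 1 (mod 72), i.e. 71^(-1) ≡ -1 ≡ 71 (mod 72).
Check: 71 × 71 = 5041 ≡ 1 (mod 72)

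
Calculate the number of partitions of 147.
30388671978

p(n) counts ways to write n as a sum of positive integers (order ignored).
Euler's pentagonal recurrence: p(k) = p(k-1) + p(k-2) - p(k-5) - p(k-7) + p(k-12) + p(k-15) - ... (offsets j(3j∓1)/2, signs ++--, p(0)=1, p(<0)=0).
DP table for k = 0..146: p(0)=1, p(1)=1, p(2)=2, p(3)=3, p(4)=5, p(5)=7, p(6)=11, p(7)=15, p(8)=22, p(9)=30, p(10)=42, p(11)=56, p(12)=77, p(13)=101, p(14)=135, p(15)=176, p(16)=231, p(17)=297, p(18)=385, p(19)=490, p(20)=627, p(21)=792, p(22)=1002, p(23)=1255, p(24)=1575, p(25)=1958, p(26)=2436, p(27)=3010, p(28)=3718, p(29)=4565, p(30)=5604, p(31)=6842, p(32)=8349, p(33)=10143, p(34)=12310, p(35)=14883, p(36)=17977, p(37)=21637, p(38)=26015, p(39)=31185, p(40)=37338, p(41)=44583, p(42)=53174, p(43)=63261, p(44)=75175, p(45)=89134, p(46)=105558, p(47)=124754, p(48)=147273, p(49)=173525, p(50)=204226, p(51)=239943, p(52)=281589, p(53)=329931, p(54)=386155, p(55)=451276, p(56)=526823, p(57)=614154, p(58)=715220, p(59)=831820, p(60)=966467, p(61)=1121505, p(62)=1300156, p(63)=1505499, p(64)=1741630, p(65)=2012558, p(66)=2323520, p(67)=2679689, p(68)=3087735, p(69)=3554345, p(70)=4087968, p(71)=4697205, p(72)=5392783, p(73)=6185689, p(74)=7089500, p(75)=8118264, p(76)=9289091, p(77)=10619863, p(78)=12132164, p(79)=13848650, p(80)=15796476, p(81)=18004327, p(82)=20506255, p(83)=23338469, p(84)=26543660, p(85)=30167357, p(86)=34262962, p(87)=38887673, p(88)=44108109, p(89)=49995925, p(90)=56634173, p(91)=64112359, p(92)=72533807, p(93)=82010177, p(94)=92669720, p(95)=104651419, p(96)=118114304, p(97)=133230930, p(98)=150198136, p(99)=169229875, p(100)=190569292, p(101)=214481126, p(102)=241265379, p(103)=271248950, p(104)=304801365, p(105)=342325709, p(106)=384276336, p(107)=431149389, p(108)=483502844, p(109)=541946240, p(110)=607163746, p(111)=679903203, p(112)=761002156, p(113)=851376628, p(114)=952050665, p(115)=1064144451, p(116)=1188908248, p(117)=1327710076, p(118)=1482074143, p(119)=1653668665, p(120)=1844349560, p(121)=2056148051, p(122)=2291320912, p(123)=2552338241, p(124)=2841940500, p(125)=3163127352, p(126)=3519222692, p(127)=3913864295, p(128)=4351078600, p(129)=4835271870, p(130)=5371315400, p(131)=5964539504, p(132)=6620830889, p(133)=7346629512, p(134)=8149040695, p(135)=9035836076, p(136)=10015581680, p(137)=11097645016, p(138)=12292341831, p(139)=13610949895, p(140)=15065878135, p(141)=16670689208, p(142)=18440293320, p(143)=20390982757, p(144)=22540654445, p(145)=24908858009, p(146)=27517052599.
Final step: p(147) = p(146) + p(145) - p(142) - p(140) + p(135) + p(132) - p(125) - p(121) + p(112) + p(107) - p(96) - p(90) + p(77) + p(70) - p(55) - p(47) + p(30) + p(21) - p(2)
= 27517052599 + 24908858009 - 18440293320 - 15065878135 + 9035836076 + 6620830889 - 3163127352 - 2056148051 + 761002156 + 431149389 - 118114304 - 56634173 + 10619863 + 4087968 - 451276 - 124754 + 5604 + 792 - 2
= 30388671978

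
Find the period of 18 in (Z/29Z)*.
28

29 is prime, so ord(18) divides φ(29) = 28.
Divisors of 28: 1, 2, 4, 7, 14, 28.
Repeated squaring: 18^1 ≡ 18, 18^2 ≡ 5, 18^4 ≡ 25, 18^8 ≡ 16, 18^16 ≡ 24 (mod 29).
Test 18^d mod 29 for each divisor d in increasing order:
18^1 ≡ 18
18^2 ≡ 5
18^4 ≡ 25
18^7 = 18^4·18^2·18^1 ≡ 17
18^14 = 18^8·18^4·18^2 ≡ 28
18^28 = 18^16·18^8·18^4 ≡ 1  ← first divisor giving 1
The order is 28.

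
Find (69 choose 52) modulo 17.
4

Using Lucas' theorem:
Write n=69 and k=52 in base 17:
n in base 17: [4, 1]
k in base 17: [3, 1]
C(69,52) mod 17 = ∏ C(n_i, k_i) mod 17
Digit binomials (mod 17): C(4,3) = 4; C(1,1) = 1
Product: 4 × 1 = 4 ≡ 4 (mod 17)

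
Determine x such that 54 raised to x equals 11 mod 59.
9

Baby-step giant-step with step n = ⌈√59⌉ = 8.
Baby steps 54^j mod 59 (j:value) for j=0..7: 0:1, 1:54, 2:25, 3:52, 4:35, 5:2, 6:49, 7:50.
Giant-step multiplier: 54^(-8) ≡ 54^(58-8) = 54^50 ≡ 21 (mod 59).
Giant steps γ_i = 11·21^i mod 59: γ_0=11, γ_1=54 (in table at j=1).
x = i·n + j = 1·8 + 1 = 9.
Check: 54^9 ≡ 11 (mod 59).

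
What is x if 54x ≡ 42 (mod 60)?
x ≡ 3 (mod 10)

gcd(54, 60) = 6, which divides 42, so solutions exist.
Divide through by 6: 9x ≡ 7 (mod 10).
Find 9^(-1) mod 10 by the extended Euclidean algorithm:
10 = 1 × 9 + 1  ⟹  1 = (1)·10 + (-1)·9
So (-1)·9 ≡ 1 (mod 10), i.e. 9^(-1) ≡ -1 ≡ 9 (mod 10).
x ≡ 9 × 7 = 63 ≡ 3 (mod 10).
Check: 54 × 3 = 162 ≡ 42 (mod 60).
x ≡ 3 (mod 10), giving 6 solutions mod 60.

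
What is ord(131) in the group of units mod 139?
23

139 is prime, so ord(131) divides φ(139) = 138.
Divisors of 138: 1, 2, 3, 6, 23, 46, 69, 138.
Repeated squaring: 131^1 ≡ 131, 131^2 ≡ 64, 131^4 ≡ 65, 131^8 ≡ 55, 131^16 ≡ 106, 131^32 ≡ 116, 131^64 ≡ 112, 131^128 ≡ 34 (mod 139).
Test 131^d mod 139 for each divisor d in increasing order:
131^1 ≡ 131
131^2 ≡ 64
131^3 = 131^2·131^1 ≡ 44
131^6 = 131^4·131^2 ≡ 129
131^23 = 131^16·131^4·131^2·131^1 ≡ 1  ← first divisor giving 1
The order is 23.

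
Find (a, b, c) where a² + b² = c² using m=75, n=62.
(1781, 9300, 9469)

Euclid's formula: a = m² - n², b = 2mn, c = m² + n²
m = 75, n = 62
a = 75² - 62² = 5625 - 3844 = 1781
b = 2 × 75 × 62 = 9300
c = 75² + 62² = 5625 + 3844 = 9469
Verification: 1781² + 9300² = 3171961 + 86490000 = 89661961 = 9469² ✓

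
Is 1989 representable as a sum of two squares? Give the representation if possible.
15² + 42² (a=15, b=42)

Factorization: 1989 = 3^2 × 13 × 17
By Fermat: n is sum of two squares iff every prime p ≡ 3 (mod 4) appears to even power.
All primes ≡ 3 (mod 4) appear to even power.
Search a = 0, 1, 2, … for 1989 - a² a perfect square: first hit at a = 15: 1989 - 225 = 1764 = 42².
1989 = 15² + 42² = 225 + 1764 ✓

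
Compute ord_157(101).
13

157 is prime, so ord(101) divides φ(157) = 156.
Divisors of 156: 1, 2, 3, 4, 6, 12, 13, 26, 39, 52, 78, 156.
Repeated squaring: 101^1 ≡ 101, 101^2 ≡ 153, 101^4 ≡ 16, 101^8 ≡ 99, 101^16 ≡ 67, 101^32 ≡ 93, 101^64 ≡ 14, 101^128 ≡ 39 (mod 157).
Test 101^d mod 157 for each divisor d in increasing order:
101^1 ≡ 101
101^2 ≡ 153
101^3 = 101^2·101^1 ≡ 67
101^4 ≡ 16
101^6 = 101^4·101^2 ≡ 93
101^12 = 101^8·101^4 ≡ 14
101^13 = 101^8·101^4·101^1 ≡ 1  ← first divisor giving 1
The order is 13.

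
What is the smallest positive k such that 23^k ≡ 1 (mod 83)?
41

83 is prime, so ord(23) divides φ(83) = 82.
Divisors of 82: 1, 2, 41, 82.
Repeated squaring: 23^1 ≡ 23, 23^2 ≡ 31, 23^4 ≡ 48, 23^8 ≡ 63, 23^16 ≡ 68, 23^32 ≡ 59, 23^64 ≡ 78 (mod 83).
Test 23^d mod 83 for each divisor d in increasing order:
23^1 ≡ 23
23^2 ≡ 31
23^41 = 23^32·23^8·23^1 ≡ 1  ← first divisor giving 1
The order is 41.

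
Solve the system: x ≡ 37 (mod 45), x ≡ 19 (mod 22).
217

Using Chinese Remainder Theorem:
M = 45 × 22 = 990
M1 = 22, M2 = 45
y1 = 22^(-1) mod 45 = 43
y2 = 45^(-1) mod 22 = 1
x = (37×22×43 + 19×45×1) mod 990 = 217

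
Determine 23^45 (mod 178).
155

Repeated squaring. Binary of 45 = 101101.
23^1 ≡ 23 (mod 178); 23^2 ≡ 173 (mod 178); 23^4 ≡ 25 (mod 178); 23^8 ≡ 91 (mod 178); 23^16 ≡ 93 (mod 178); 23^32 ≡ 105 (mod 178)
23^45 = 23^1 × 23^4 × 23^8 × 23^32 ≡ 155 (mod 178)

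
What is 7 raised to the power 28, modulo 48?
1

Repeated squaring. Binary of 28 = 11100.
7^1 ≡ 7 (mod 48); 7^2 ≡ 1 (mod 48); 7^4 ≡ 1 (mod 48); 7^8 ≡ 1 (mod 48); 7^16 ≡ 1 (mod 48)
7^28 = 7^4 × 7^8 × 7^16 ≡ 1 (mod 48)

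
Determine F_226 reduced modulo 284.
135

Matrix identity: Q^n = [[F_(n+1), F_n], [F_n, F_(n-1)]] with Q = [[1,1],[1,0]].
n = 226 = 11100010₂. Square-and-multiply, entries mod 284:
Q^1 = [[1,1],[1,0]]
Q^3 = (Q^1)²·Q = [[3,2],[2,1]]
Q^7 = (Q^3)²·Q = [[21,13],[13,8]]
Q^14 = (Q^7)² = [[42,93],[93,233]]
Q^28 = (Q^14)² = [[189,15],[15,174]]
Q^56 = (Q^28)² = [[162,49],[49,113]]
Q^113 = (Q^56)²·Q = [[88,245],[245,127]]
Q^226 = (Q^113)² = [[177,135],[135,42]]
F_226 mod 284 = Q^226[0][1] = 135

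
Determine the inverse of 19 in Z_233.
184

gcd(19, 233) = 1, so the inverse exists.
Extended Euclidean algorithm on (233, 19):
233 = 12 × 19 + 5  ⟹  5 = (1)·233 + (-12)·19
19 = 3 × 5 + 4  ⟹  4 = (-3)·233 + (37)·19
5 = 1 × 4 + 1  ⟹  1 = (4)·233 + (-49)·19
So (-49)·19 ≡ 1 (mod 233), i.e. 19^(-1) ≡ -49 ≡ 184 (mod 233).
Check: 19 × 184 = 3496 ≡ 1 (mod 233)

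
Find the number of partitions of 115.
1064144451

p(n) counts ways to write n as a sum of positive integers (order ignored).
Euler's pentagonal recurrence: p(k) = p(k-1) + p(k-2) - p(k-5) - p(k-7) + p(k-12) + p(k-15) - ... (offsets j(3j∓1)/2, signs ++--, p(0)=1, p(<0)=0).
DP table for k = 0..114: p(0)=1, p(1)=1, p(2)=2, p(3)=3, p(4)=5, p(5)=7, p(6)=11, p(7)=15, p(8)=22, p(9)=30, p(10)=42, p(11)=56, p(12)=77, p(13)=101, p(14)=135, p(15)=176, p(16)=231, p(17)=297, p(18)=385, p(19)=490, p(20)=627, p(21)=792, p(22)=1002, p(23)=1255, p(24)=1575, p(25)=1958, p(26)=2436, p(27)=3010, p(28)=3718, p(29)=4565, p(30)=5604, p(31)=6842, p(32)=8349, p(33)=10143, p(34)=12310, p(35)=14883, p(36)=17977, p(37)=21637, p(38)=26015, p(39)=31185, p(40)=37338, p(41)=44583, p(42)=53174, p(43)=63261, p(44)=75175, p(45)=89134, p(46)=105558, p(47)=124754, p(48)=147273, p(49)=173525, p(50)=204226, p(51)=239943, p(52)=281589, p(53)=329931, p(54)=386155, p(55)=451276, p(56)=526823, p(57)=614154, p(58)=715220, p(59)=831820, p(60)=966467, p(61)=1121505, p(62)=1300156, p(63)=1505499, p(64)=1741630, p(65)=2012558, p(66)=2323520, p(67)=2679689, p(68)=3087735, p(69)=3554345, p(70)=4087968, p(71)=4697205, p(72)=5392783, p(73)=6185689, p(74)=7089500, p(75)=8118264, p(76)=9289091, p(77)=10619863, p(78)=12132164, p(79)=13848650, p(80)=15796476, p(81)=18004327, p(82)=20506255, p(83)=23338469, p(84)=26543660, p(85)=30167357, p(86)=34262962, p(87)=38887673, p(88)=44108109, p(89)=49995925, p(90)=56634173, p(91)=64112359, p(92)=72533807, p(93)=82010177, p(94)=92669720, p(95)=104651419, p(96)=118114304, p(97)=133230930, p(98)=150198136, p(99)=169229875, p(100)=190569292, p(101)=214481126, p(102)=241265379, p(103)=271248950, p(104)=304801365, p(105)=342325709, p(106)=384276336, p(107)=431149389, p(108)=483502844, p(109)=541946240, p(110)=607163746, p(111)=679903203, p(112)=761002156, p(113)=851376628, p(114)=952050665.
Final step: p(115) = p(114) + p(113) - p(110) - p(108) + p(103) + p(100) - p(93) - p(89) + p(80) + p(75) - p(64) - p(58) + p(45) + p(38) - p(23) - p(15)
= 952050665 + 851376628 - 607163746 - 483502844 + 271248950 + 190569292 - 82010177 - 49995925 + 15796476 + 8118264 - 1741630 - 715220 + 89134 + 26015 - 1255 - 176
= 1064144451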